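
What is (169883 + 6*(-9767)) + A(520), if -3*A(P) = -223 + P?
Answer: 111182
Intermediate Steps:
A(P) = 223/3 - P/3 (A(P) = -(-223 + P)/3 = 223/3 - P/3)
(169883 + 6*(-9767)) + A(520) = (169883 + 6*(-9767)) + (223/3 - ⅓*520) = (169883 - 58602) + (223/3 - 520/3) = 111281 - 99 = 111182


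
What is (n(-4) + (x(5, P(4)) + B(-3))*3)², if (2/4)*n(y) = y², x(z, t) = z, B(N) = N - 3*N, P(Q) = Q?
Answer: 4225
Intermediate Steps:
B(N) = -2*N
n(y) = 2*y²
(n(-4) + (x(5, P(4)) + B(-3))*3)² = (2*(-4)² + (5 - 2*(-3))*3)² = (2*16 + (5 + 6)*3)² = (32 + 11*3)² = (32 + 33)² = 65² = 4225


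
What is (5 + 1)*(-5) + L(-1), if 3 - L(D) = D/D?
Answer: -28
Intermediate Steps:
L(D) = 2 (L(D) = 3 - D/D = 3 - 1*1 = 3 - 1 = 2)
(5 + 1)*(-5) + L(-1) = (5 + 1)*(-5) + 2 = 6*(-5) + 2 = -30 + 2 = -28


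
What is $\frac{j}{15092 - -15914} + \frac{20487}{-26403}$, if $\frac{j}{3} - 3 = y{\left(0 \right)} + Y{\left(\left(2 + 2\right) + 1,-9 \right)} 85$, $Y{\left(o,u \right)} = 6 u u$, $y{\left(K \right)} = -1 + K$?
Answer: $\frac{439510381}{136441903} \approx 3.2212$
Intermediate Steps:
$Y{\left(o,u \right)} = 6 u^{2}$
$j = 123936$ ($j = 9 + 3 \left(\left(-1 + 0\right) + 6 \left(-9\right)^{2} \cdot 85\right) = 9 + 3 \left(-1 + 6 \cdot 81 \cdot 85\right) = 9 + 3 \left(-1 + 486 \cdot 85\right) = 9 + 3 \left(-1 + 41310\right) = 9 + 3 \cdot 41309 = 9 + 123927 = 123936$)
$\frac{j}{15092 - -15914} + \frac{20487}{-26403} = \frac{123936}{15092 - -15914} + \frac{20487}{-26403} = \frac{123936}{15092 + 15914} + 20487 \left(- \frac{1}{26403}\right) = \frac{123936}{31006} - \frac{6829}{8801} = 123936 \cdot \frac{1}{31006} - \frac{6829}{8801} = \frac{61968}{15503} - \frac{6829}{8801} = \frac{439510381}{136441903}$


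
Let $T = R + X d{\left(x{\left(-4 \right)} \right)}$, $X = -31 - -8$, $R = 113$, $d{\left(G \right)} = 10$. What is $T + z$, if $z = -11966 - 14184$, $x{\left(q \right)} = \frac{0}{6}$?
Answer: $-26267$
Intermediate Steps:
$x{\left(q \right)} = 0$ ($x{\left(q \right)} = 0 \cdot \frac{1}{6} = 0$)
$X = -23$ ($X = -31 + 8 = -23$)
$z = -26150$ ($z = -11966 - 14184 = -26150$)
$T = -117$ ($T = 113 - 230 = -117$)
$T + z = -117 - 26150 = -26267$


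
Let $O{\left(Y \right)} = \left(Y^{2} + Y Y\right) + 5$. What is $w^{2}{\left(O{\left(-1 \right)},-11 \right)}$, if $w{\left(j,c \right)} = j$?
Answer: $49$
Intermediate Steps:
$O{\left(Y \right)} = 5 + 2 Y^{2}$ ($O{\left(Y \right)} = \left(Y^{2} + Y^{2}\right) + 5 = 2 Y^{2} + 5 = 5 + 2 Y^{2}$)
$w^{2}{\left(O{\left(-1 \right)},-11 \right)} = \left(5 + 2 \left(-1\right)^{2}\right)^{2} = \left(5 + 2 \cdot 1\right)^{2} = \left(5 + 2\right)^{2} = 7^{2} = 49$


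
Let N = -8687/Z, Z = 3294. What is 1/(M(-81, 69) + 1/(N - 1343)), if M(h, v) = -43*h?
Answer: 4432529/15438495213 ≈ 0.00028711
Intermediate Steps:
N = -8687/3294 ≈ -2.6372
1/(M(-81, 69) + 1/(N - 1343)) = 1/(-43*(-81) + 1/(-8687/3294 - 1343)) = 1/(3483 + 1/(-4432529/3294)) = 1/(3483 - 3294/4432529) = 1/(15438495213/4432529) = 4432529/15438495213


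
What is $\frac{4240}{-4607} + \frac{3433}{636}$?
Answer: $\frac{13119191}{2930052} \approx 4.4775$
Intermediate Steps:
$\frac{4240}{-4607} + \frac{3433}{636} = 4240 \left(- \frac{1}{4607}\right) + 3433 \cdot \frac{1}{636} = - \frac{4240}{4607} + \frac{3433}{636} = \frac{13119191}{2930052}$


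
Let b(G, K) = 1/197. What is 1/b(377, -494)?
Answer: 197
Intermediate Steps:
b(G, K) = 1/197
1/b(377, -494) = 1/(1/197) = 197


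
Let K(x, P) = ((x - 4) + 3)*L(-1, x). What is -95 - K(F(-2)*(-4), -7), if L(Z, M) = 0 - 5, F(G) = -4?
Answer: -20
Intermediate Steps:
L(Z, M) = -5
K(x, P) = 5 - 5*x (K(x, P) = ((x - 4) + 3)*(-5) = ((-4 + x) + 3)*(-5) = (-1 + x)*(-5) = 5 - 5*x)
-95 - K(F(-2)*(-4), -7) = -95 - (5 - (-20)*(-4)) = -95 - (5 - 5*16) = -95 - (5 - 80) = -95 - 1*(-75) = -95 + 75 = -20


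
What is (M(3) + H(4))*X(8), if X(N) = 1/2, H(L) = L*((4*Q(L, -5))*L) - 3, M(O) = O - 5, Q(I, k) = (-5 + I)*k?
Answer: 315/2 ≈ 157.50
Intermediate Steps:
Q(I, k) = k*(-5 + I)
M(O) = -5 + O
H(L) = -3 + L**2*(100 - 20*L) (H(L) = L*((4*(-5*(-5 + L)))*L) - 3 = L*((4*(25 - 5*L))*L) - 3 = L*((100 - 20*L)*L) - 3 = L*(L*(100 - 20*L)) - 3 = L**2*(100 - 20*L) - 3 = -3 + L**2*(100 - 20*L))
X(N) = 1/2
(M(3) + H(4))*X(8) = ((-5 + 3) + (-3 + 20*4**2*(5 - 1*4)))*(1/2) = (-2 + (-3 + 20*16*(5 - 4)))*(1/2) = (-2 + (-3 + 20*16*1))*(1/2) = (-2 + (-3 + 320))*(1/2) = (-2 + 317)*(1/2) = 315*(1/2) = 315/2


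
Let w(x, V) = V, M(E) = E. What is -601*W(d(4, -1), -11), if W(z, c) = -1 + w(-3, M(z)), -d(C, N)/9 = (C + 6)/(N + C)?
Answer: 18631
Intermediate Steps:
d(C, N) = -9*(6 + C)/(C + N) (d(C, N) = -9*(C + 6)/(N + C) = -9*(6 + C)/(C + N))
W(z, c) = -1 + z
-601*W(d(4, -1), -11) = -601*(-1 + 9*(-6 - 1*4)/(4 - 1)) = -601*(-1 + 9*(-6 - 4)/3) = -601*(-1 + 9*(1/3)*(-10)) = -601*(-1 - 30) = -601*(-31) = 18631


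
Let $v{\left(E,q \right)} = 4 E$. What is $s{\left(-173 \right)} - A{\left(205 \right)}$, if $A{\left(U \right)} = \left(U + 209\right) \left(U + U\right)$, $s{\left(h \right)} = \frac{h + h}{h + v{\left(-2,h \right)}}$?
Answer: $- \frac{30722594}{181} \approx -1.6974 \cdot 10^{5}$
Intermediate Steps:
$s{\left(h \right)} = \frac{2 h}{-8 + h}$ ($s{\left(h \right)} = \frac{h + h}{h + 4 \left(-2\right)} = \frac{2 h}{h - 8} = \frac{2 h}{-8 + h}$)
$A{\left(U \right)} = 2 U \left(209 + U\right)$ ($A{\left(U \right)} = \left(209 + U\right) 2 U = 2 U \left(209 + U\right)$)
$s{\left(-173 \right)} - A{\left(205 \right)} = 2 \left(-173\right) \frac{1}{-8 - 173} - 2 \cdot 205 \left(209 + 205\right) = 2 \left(-173\right) \frac{1}{-181} - 2 \cdot 205 \cdot 414 = 2 \left(-173\right) \left(- \frac{1}{181}\right) - 169740 = \frac{346}{181} - 169740 = - \frac{30722594}{181}$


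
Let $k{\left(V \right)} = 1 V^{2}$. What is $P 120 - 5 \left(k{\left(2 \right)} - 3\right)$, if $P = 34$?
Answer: $4075$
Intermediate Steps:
$k{\left(V \right)} = V^{2}$
$P 120 - 5 \left(k{\left(2 \right)} - 3\right) = 34 \cdot 120 - 5 \left(2^{2} - 3\right) = 4080 - 5 \left(4 - 3\right) = 4080 - 5 = 4075$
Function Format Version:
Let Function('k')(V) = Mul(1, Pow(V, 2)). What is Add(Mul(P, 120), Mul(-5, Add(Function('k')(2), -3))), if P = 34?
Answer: 4075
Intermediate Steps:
Function('k')(V) = Pow(V, 2)
Add(Mul(P, 120), Mul(-5, Add(Function('k')(2), -3))) = Add(Mul(34, 120), Mul(-5, Add(Pow(2, 2), -3))) = Add(4080, Mul(-5, Add(4, -3))) = Add(4080, Mul(-5, 1)) = Add(4080, -5) = 4075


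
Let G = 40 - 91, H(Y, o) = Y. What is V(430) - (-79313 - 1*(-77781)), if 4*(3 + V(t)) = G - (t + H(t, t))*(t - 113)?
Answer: -266555/4 ≈ -66639.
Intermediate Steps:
G = -51
V(t) = -63/4 - t*(-113 + t)/2 (V(t) = -3 + (-51 - (t + t)*(t - 113))/4 = -3 + (-51 - 2*t*(-113 + t))/4 = -3 + (-51/4 - t*(-113 + t)/2) = -63/4 - t*(-113 + t)/2)
V(430) - (-79313 - 1*(-77781)) = (-63/4 - ½*430² + (113/2)*430) - (-79313 - 1*(-77781)) = (-63/4 - ½*184900 + 24295) - (-79313 + 77781) = (-63/4 - 92450 + 24295) - 1*(-1532) = -272683/4 + 1532 = -266555/4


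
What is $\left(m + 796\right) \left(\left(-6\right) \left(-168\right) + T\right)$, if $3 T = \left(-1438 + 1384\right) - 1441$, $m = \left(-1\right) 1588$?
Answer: $-403656$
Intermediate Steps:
$m = -1588$
$T = - \frac{1495}{3}$ ($T = \frac{\left(-1438 + 1384\right) - 1441}{3} = \frac{-54 - 1441}{3} = \frac{1}{3} \left(-1495\right) = - \frac{1495}{3} \approx -498.33$)
$\left(m + 796\right) \left(\left(-6\right) \left(-168\right) + T\right) = \left(-1588 + 796\right) \left(\left(-6\right) \left(-168\right) - \frac{1495}{3}\right) = - 792 \left(1008 - \frac{1495}{3}\right) = \left(-792\right) \frac{1529}{3} = -403656$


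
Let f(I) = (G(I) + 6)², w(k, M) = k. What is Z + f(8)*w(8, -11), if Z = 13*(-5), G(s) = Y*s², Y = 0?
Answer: 223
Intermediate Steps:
G(s) = 0 (G(s) = 0*s² = 0)
f(I) = 36 (f(I) = (0 + 6)² = 6² = 36)
Z = -65
Z + f(8)*w(8, -11) = -65 + 36*8 = -65 + 288 = 223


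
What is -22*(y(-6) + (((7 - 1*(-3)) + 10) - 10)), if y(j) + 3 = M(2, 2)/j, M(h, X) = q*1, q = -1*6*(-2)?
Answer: -110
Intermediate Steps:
q = 12 (q = -6*(-2) = 12)
M(h, X) = 12 (M(h, X) = 12*1 = 12)
y(j) = -3 + 12/j
-22*(y(-6) + (((7 - 1*(-3)) + 10) - 10)) = -22*((-3 + 12/(-6)) + (((7 - 1*(-3)) + 10) - 10)) = -22*((-3 + 12*(-⅙)) + (((7 + 3) + 10) - 10)) = -22*((-3 - 2) + ((10 + 10) - 10)) = -22*(-5 + (20 - 10)) = -22*(-5 + 10) = -22*5 = -110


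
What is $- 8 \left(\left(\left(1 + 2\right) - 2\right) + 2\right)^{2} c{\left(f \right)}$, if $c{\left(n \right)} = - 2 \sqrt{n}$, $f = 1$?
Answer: $144$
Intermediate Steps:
$- 8 \left(\left(\left(1 + 2\right) - 2\right) + 2\right)^{2} c{\left(f \right)} = - 8 \left(\left(\left(1 + 2\right) - 2\right) + 2\right)^{2} \left(- 2 \sqrt{1}\right) = - 8 \left(\left(3 - 2\right) + 2\right)^{2} \left(\left(-2\right) 1\right) = - 8 \left(1 + 2\right)^{2} \left(-2\right) = - 8 \cdot 3^{2} \left(-2\right) = \left(-8\right) 9 \left(-2\right) = \left(-72\right) \left(-2\right) = 144$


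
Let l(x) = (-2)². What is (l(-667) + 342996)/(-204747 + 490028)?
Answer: 343000/285281 ≈ 1.2023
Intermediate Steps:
l(x) = 4
(l(-667) + 342996)/(-204747 + 490028) = (4 + 342996)/(-204747 + 490028) = 343000/285281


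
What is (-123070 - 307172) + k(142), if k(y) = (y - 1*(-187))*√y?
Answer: -430242 + 329*√142 ≈ -4.2632e+5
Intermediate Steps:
k(y) = √y*(187 + y) (k(y) = (y + 187)*√y = (187 + y)*√y = √y*(187 + y))
(-123070 - 307172) + k(142) = (-123070 - 307172) + √142*(187 + 142) = -430242 + √142*329 = -430242 + 329*√142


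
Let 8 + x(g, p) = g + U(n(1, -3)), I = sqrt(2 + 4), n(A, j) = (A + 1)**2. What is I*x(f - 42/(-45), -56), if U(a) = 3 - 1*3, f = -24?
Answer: -466*sqrt(6)/15 ≈ -76.098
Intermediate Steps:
n(A, j) = (1 + A)**2
I = sqrt(6) ≈ 2.4495
U(a) = 0 (U(a) = 3 - 3 = 0)
x(g, p) = -8 + g (x(g, p) = -8 + (g + 0) = -8 + g)
I*x(f - 42/(-45), -56) = sqrt(6)*(-8 + (-24 - 42/(-45))) = sqrt(6)*(-8 + (-24 - 42*(-1/45))) = sqrt(6)*(-8 + (-24 + 14/15)) = sqrt(6)*(-8 - 346/15) = sqrt(6)*(-466/15) = -466*sqrt(6)/15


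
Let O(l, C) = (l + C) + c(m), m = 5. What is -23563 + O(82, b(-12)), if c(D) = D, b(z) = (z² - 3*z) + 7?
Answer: -23289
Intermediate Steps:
b(z) = 7 + z² - 3*z
O(l, C) = 5 + C + l (O(l, C) = (l + C) + 5 = (C + l) + 5 = 5 + C + l)
-23563 + O(82, b(-12)) = -23563 + (5 + (7 + (-12)² - 3*(-12)) + 82) = -23563 + (5 + (7 + 144 + 36) + 82) = -23563 + (5 + 187 + 82) = -23563 + 274 = -23289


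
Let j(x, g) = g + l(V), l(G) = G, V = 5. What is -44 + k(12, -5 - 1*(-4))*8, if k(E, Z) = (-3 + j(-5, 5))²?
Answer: 348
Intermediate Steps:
j(x, g) = 5 + g (j(x, g) = g + 5 = 5 + g)
k(E, Z) = 49 (k(E, Z) = (-3 + (5 + 5))² = (-3 + 10)² = 7² = 49)
-44 + k(12, -5 - 1*(-4))*8 = -44 + 49*8 = -44 + 392 = 348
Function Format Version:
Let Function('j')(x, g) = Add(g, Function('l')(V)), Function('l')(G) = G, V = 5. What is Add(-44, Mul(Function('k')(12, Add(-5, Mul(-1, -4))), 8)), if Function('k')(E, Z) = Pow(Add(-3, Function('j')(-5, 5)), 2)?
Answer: 348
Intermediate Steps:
Function('j')(x, g) = Add(5, g) (Function('j')(x, g) = Add(g, 5) = Add(5, g))
Function('k')(E, Z) = 49 (Function('k')(E, Z) = Pow(Add(-3, Add(5, 5)), 2) = Pow(Add(-3, 10), 2) = Pow(7, 2) = 49)
Add(-44, Mul(Function('k')(12, Add(-5, Mul(-1, -4))), 8)) = Add(-44, Mul(49, 8)) = Add(-44, 392) = 348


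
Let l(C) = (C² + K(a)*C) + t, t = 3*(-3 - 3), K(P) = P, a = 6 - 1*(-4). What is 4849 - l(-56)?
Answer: 2291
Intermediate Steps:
a = 10 (a = 6 + 4 = 10)
t = -18 (t = 3*(-6) = -18)
l(C) = -18 + C² + 10*C (l(C) = (C² + 10*C) - 18 = -18 + C² + 10*C)
4849 - l(-56) = 4849 - (-18 + (-56)² + 10*(-56)) = 4849 - (-18 + 3136 - 560) = 4849 - 1*2558 = 4849 - 2558 = 2291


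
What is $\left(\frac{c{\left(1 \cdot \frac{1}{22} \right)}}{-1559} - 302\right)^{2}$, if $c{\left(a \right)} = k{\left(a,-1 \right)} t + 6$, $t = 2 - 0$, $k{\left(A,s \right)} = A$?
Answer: $\frac{26822714274225}{294088201} \approx 91206.0$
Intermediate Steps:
$t = 2$ ($t = 2 + 0 = 2$)
$c{\left(a \right)} = 6 + 2 a$ ($c{\left(a \right)} = a 2 + 6 = 2 a + 6 = 6 + 2 a$)
$\left(\frac{c{\left(1 \cdot \frac{1}{22} \right)}}{-1559} - 302\right)^{2} = \left(\frac{6 + 2 \cdot 1 \cdot \frac{1}{22}}{-1559} - 302\right)^{2} = \left(\left(6 + 2 \cdot 1 \cdot \frac{1}{22}\right) \left(- \frac{1}{1559}\right) - 302\right)^{2} = \left(\left(6 + 2 \cdot \frac{1}{22}\right) \left(- \frac{1}{1559}\right) - 302\right)^{2} = \left(\left(6 + \frac{1}{11}\right) \left(- \frac{1}{1559}\right) - 302\right)^{2} = \left(\frac{67}{11} \left(- \frac{1}{1559}\right) - 302\right)^{2} = \left(- \frac{67}{17149} - 302\right)^{2} = \left(- \frac{5179065}{17149}\right)^{2} = \frac{26822714274225}{294088201}$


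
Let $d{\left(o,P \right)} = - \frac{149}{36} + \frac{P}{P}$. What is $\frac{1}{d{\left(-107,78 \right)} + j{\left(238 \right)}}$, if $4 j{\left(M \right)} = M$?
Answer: $\frac{36}{2029} \approx 0.017743$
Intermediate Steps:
$j{\left(M \right)} = \frac{M}{4}$
$d{\left(o,P \right)} = - \frac{113}{36}$ ($d{\left(o,P \right)} = \left(-149\right) \frac{1}{36} + 1 = - \frac{149}{36} + 1 = - \frac{113}{36}$)
$\frac{1}{d{\left(-107,78 \right)} + j{\left(238 \right)}} = \frac{1}{- \frac{113}{36} + \frac{1}{4} \cdot 238} = \frac{1}{- \frac{113}{36} + \frac{119}{2}} = \frac{1}{\frac{2029}{36}} = \frac{36}{2029}$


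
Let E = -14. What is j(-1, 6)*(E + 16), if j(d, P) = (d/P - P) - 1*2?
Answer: -49/3 ≈ -16.333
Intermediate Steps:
j(d, P) = -2 - P + d/P (j(d, P) = (-P + d/P) - 2 = -2 - P + d/P)
j(-1, 6)*(E + 16) = (-2 - 1*6 - 1/6)*(-14 + 16) = (-2 - 6 - 1*1/6)*2 = (-2 - 6 - 1/6)*2 = -49/6*2 = -49/3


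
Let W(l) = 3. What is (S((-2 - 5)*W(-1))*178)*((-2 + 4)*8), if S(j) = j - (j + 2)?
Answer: -5696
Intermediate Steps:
S(j) = -2 (S(j) = j - (2 + j) = j + (-2 - j) = -2)
(S((-2 - 5)*W(-1))*178)*((-2 + 4)*8) = (-2*178)*((-2 + 4)*8) = -712*8 = -356*16 = -5696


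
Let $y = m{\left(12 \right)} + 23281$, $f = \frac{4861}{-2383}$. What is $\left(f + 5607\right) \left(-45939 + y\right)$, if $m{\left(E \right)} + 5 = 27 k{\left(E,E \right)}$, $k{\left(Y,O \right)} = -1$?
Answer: $- \frac{303061707800}{2383} \approx -1.2718 \cdot 10^{8}$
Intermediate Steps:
$f = - \frac{4861}{2383}$ ($f = 4861 \left(- \frac{1}{2383}\right) = - \frac{4861}{2383} \approx -2.0399$)
$m{\left(E \right)} = -32$ ($m{\left(E \right)} = -5 + 27 \left(-1\right) = -5 - 27 = -32$)
$y = 23249$ ($y = -32 + 23281 = 23249$)
$\left(f + 5607\right) \left(-45939 + y\right) = \left(- \frac{4861}{2383} + 5607\right) \left(-45939 + 23249\right) = \frac{13356620}{2383} \left(-22690\right) = - \frac{303061707800}{2383}$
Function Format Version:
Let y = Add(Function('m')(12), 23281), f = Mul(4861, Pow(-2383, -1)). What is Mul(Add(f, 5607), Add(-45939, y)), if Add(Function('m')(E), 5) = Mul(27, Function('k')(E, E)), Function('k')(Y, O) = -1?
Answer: Rational(-303061707800, 2383) ≈ -1.2718e+8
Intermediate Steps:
f = Rational(-4861, 2383) (f = Mul(4861, Rational(-1, 2383)) = Rational(-4861, 2383) ≈ -2.0399)
Function('m')(E) = -32 (Function('m')(E) = Add(-5, Mul(27, -1)) = Add(-5, -27) = -32)
y = 23249 (y = Add(-32, 23281) = 23249)
Mul(Add(f, 5607), Add(-45939, y)) = Mul(Add(Rational(-4861, 2383), 5607), Add(-45939, 23249)) = Mul(Rational(13356620, 2383), -22690) = Rational(-303061707800, 2383)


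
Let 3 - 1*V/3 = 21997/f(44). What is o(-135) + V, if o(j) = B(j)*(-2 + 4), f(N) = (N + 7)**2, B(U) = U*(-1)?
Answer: 219896/867 ≈ 253.63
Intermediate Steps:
B(U) = -U
f(N) = (7 + N)**2
o(j) = -2*j (o(j) = (-j)*(-2 + 4) = -j*2 = -2*j)
V = -14194/867 (V = 9 - 65991/((7 + 44)**2) = 9 - 65991/(51**2) = 9 - 65991/2601 = 9 - 3*21997/2601 = 9 - 21997/867 = -14194/867 ≈ -16.371)
o(-135) + V = -2*(-135) - 14194/867 = 270 - 14194/867 = 219896/867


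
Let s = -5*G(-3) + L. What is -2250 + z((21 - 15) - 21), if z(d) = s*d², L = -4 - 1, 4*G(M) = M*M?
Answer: -23625/4 ≈ -5906.3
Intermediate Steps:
G(M) = M²/4 (G(M) = (M*M)/4 = M²/4)
L = -5
s = -65/4 (s = -5*(-3)²/4 - 5 = -5*9/4 - 5 = -45/4 - 5 = -65/4 ≈ -16.250)
z(d) = -65*d²/4
-2250 + z((21 - 15) - 21) = -2250 - 65*((21 - 15) - 21)²/4 = -2250 - 65*(6 - 21)²/4 = -2250 - 65/4*(-15)² = -2250 - 65/4*225 = -2250 - 14625/4 = -23625/4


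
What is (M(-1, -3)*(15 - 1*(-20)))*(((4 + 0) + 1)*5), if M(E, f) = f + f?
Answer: -5250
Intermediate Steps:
M(E, f) = 2*f
(M(-1, -3)*(15 - 1*(-20)))*(((4 + 0) + 1)*5) = ((2*(-3))*(15 - 1*(-20)))*(((4 + 0) + 1)*5) = (-6*(15 + 20))*((4 + 1)*5) = (-6*35)*(5*5) = -210*25 = -5250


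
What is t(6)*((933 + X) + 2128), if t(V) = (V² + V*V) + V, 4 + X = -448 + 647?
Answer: 253968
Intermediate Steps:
X = 195 (X = -4 + (-448 + 647) = -4 + 199 = 195)
t(V) = V + 2*V² (t(V) = (V² + V²) + V = 2*V² + V = V + 2*V²)
t(6)*((933 + X) + 2128) = (6*(1 + 2*6))*((933 + 195) + 2128) = (6*(1 + 12))*(1128 + 2128) = (6*13)*3256 = 78*3256 = 253968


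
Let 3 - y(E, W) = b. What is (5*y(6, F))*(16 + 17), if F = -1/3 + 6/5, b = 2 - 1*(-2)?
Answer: -165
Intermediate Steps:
b = 4 (b = 2 + 2 = 4)
F = 13/15 (F = -1*⅓ + 6*(⅕) = -⅓ + 6/5 = 13/15 ≈ 0.86667)
y(E, W) = -1 (y(E, W) = 3 - 1*4 = 3 - 4 = -1)
(5*y(6, F))*(16 + 17) = (5*(-1))*(16 + 17) = -5*33 = -165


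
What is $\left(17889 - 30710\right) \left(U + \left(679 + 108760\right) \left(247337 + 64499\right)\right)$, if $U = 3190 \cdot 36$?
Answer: $-437543995834924$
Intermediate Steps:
$U = 114840$
$\left(17889 - 30710\right) \left(U + \left(679 + 108760\right) \left(247337 + 64499\right)\right) = \left(17889 - 30710\right) \left(114840 + \left(679 + 108760\right) \left(247337 + 64499\right)\right) = - 12821 \left(114840 + 109439 \cdot 311836\right) = - 12821 \left(114840 + 34127020004\right) = \left(-12821\right) 34127134844 = -437543995834924$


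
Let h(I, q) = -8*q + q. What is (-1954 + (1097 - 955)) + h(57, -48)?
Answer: -1476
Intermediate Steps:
h(I, q) = -7*q
(-1954 + (1097 - 955)) + h(57, -48) = (-1954 + (1097 - 955)) - 7*(-48) = (-1954 + 142) + 336 = -1812 + 336 = -1476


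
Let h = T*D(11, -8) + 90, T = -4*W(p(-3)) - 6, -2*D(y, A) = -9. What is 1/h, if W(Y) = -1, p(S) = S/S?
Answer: 1/81 ≈ 0.012346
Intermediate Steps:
p(S) = 1
D(y, A) = 9/2 (D(y, A) = -½*(-9) = 9/2)
T = -2 (T = -4*(-1) - 6 = 4 - 6 = -2)
h = 81 (h = -2*9/2 + 90 = -9 + 90 = 81)
1/h = 1/81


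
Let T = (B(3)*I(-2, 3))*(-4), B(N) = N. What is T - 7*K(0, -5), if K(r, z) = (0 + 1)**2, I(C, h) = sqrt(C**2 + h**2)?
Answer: -7 - 12*sqrt(13) ≈ -50.267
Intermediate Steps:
K(r, z) = 1 (K(r, z) = 1**2 = 1)
T = -12*sqrt(13) (T = (3*sqrt((-2)**2 + 3**2))*(-4) = (3*sqrt(4 + 9))*(-4) = (3*sqrt(13))*(-4) = -12*sqrt(13) ≈ -43.267)
T - 7*K(0, -5) = -12*sqrt(13) - 7*1 = -12*sqrt(13) - 7 = -7 - 12*sqrt(13)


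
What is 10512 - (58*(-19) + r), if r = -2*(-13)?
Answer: 11588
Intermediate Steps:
r = 26
10512 - (58*(-19) + r) = 10512 - (58*(-19) + 26) = 10512 - (-1102 + 26) = 10512 - 1*(-1076) = 10512 + 1076 = 11588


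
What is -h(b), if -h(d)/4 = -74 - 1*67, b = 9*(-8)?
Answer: -564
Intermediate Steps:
b = -72
h(d) = 564 (h(d) = -4*(-74 - 1*67) = -4*(-74 - 67) = -4*(-141) = 564)
-h(b) = -1*564 = -564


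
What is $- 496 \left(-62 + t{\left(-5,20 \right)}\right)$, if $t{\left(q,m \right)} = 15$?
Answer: $23312$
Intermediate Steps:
$- 496 \left(-62 + t{\left(-5,20 \right)}\right) = - 496 \left(-62 + 15\right) = \left(-496\right) \left(-47\right) = 23312$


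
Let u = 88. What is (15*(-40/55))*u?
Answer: -960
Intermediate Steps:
(15*(-40/55))*u = (15*(-40/55))*88 = (15*(-40*1/55))*88 = (15*(-8/11))*88 = -120/11*88 = -960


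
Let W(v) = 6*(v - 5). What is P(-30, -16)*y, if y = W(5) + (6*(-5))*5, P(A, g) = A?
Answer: 4500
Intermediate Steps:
W(v) = -30 + 6*v (W(v) = 6*(-5 + v) = -30 + 6*v)
y = -150 (y = (-30 + 6*5) + (6*(-5))*5 = (-30 + 30) - 30*5 = 0 - 150 = -150)
P(-30, -16)*y = -30*(-150) = 4500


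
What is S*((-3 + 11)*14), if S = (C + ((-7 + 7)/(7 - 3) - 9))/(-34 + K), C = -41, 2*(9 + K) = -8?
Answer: 5600/47 ≈ 119.15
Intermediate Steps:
K = -13 (K = -9 + (½)*(-8) = -9 - 4 = -13)
S = 50/47 (S = (-41 + ((-7 + 7)/(7 - 3) - 9))/(-34 - 13) = (-41 + (0/4 - 9))/(-47) = (-41 + (0*(¼) - 9))*(-1/47) = (-41 + (0 - 9))*(-1/47) = (-41 - 9)*(-1/47) = -50*(-1/47) = 50/47 ≈ 1.0638)
S*((-3 + 11)*14) = 50*((-3 + 11)*14)/47 = 50*(8*14)/47 = (50/47)*112 = 5600/47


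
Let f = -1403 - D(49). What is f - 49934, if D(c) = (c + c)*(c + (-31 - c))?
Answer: -48299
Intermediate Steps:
D(c) = -62*c (D(c) = (2*c)*(-31) = -62*c)
f = 1635 (f = -1403 - (-62)*49 = -1403 - 1*(-3038) = -1403 + 3038 = 1635)
f - 49934 = 1635 - 49934 = -48299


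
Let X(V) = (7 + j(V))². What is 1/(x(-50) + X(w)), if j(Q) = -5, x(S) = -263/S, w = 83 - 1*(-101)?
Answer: 50/463 ≈ 0.10799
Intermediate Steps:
w = 184 (w = 83 + 101 = 184)
X(V) = 4 (X(V) = (7 - 5)² = 2² = 4)
1/(x(-50) + X(w)) = 1/(-263/(-50) + 4) = 1/(-263*(-1/50) + 4) = 1/(263/50 + 4) = 1/(463/50) = 50/463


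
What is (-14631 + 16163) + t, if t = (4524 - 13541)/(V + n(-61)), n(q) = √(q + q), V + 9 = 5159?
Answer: 20293109677/13261311 + 9017*I*√122/26522622 ≈ 1530.3 + 0.0037551*I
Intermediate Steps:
V = 5150 (V = -9 + 5159 = 5150)
n(q) = √2*√q (n(q) = √(2*q) = √2*√q)
t = -9017/(5150 + I*√122) (t = (4524 - 13541)/(5150 + √2*√(-61)) = -9017/(5150 + √2*(I*√61)) = -9017/(5150 + I*√122) ≈ -1.7509 + 0.0037551*I)
(-14631 + 16163) + t = (-14631 + 16163) + (-23218775/13261311 + 9017*I*√122/26522622) = 1532 + (-23218775/13261311 + 9017*I*√122/26522622) = 20293109677/13261311 + 9017*I*√122/26522622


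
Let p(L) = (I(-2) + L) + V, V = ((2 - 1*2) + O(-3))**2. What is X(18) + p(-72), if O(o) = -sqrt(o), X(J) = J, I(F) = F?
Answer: -59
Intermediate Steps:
V = -3 (V = ((2 - 1*2) - sqrt(-3))**2 = ((2 - 2) - I*sqrt(3))**2 = (0 - I*sqrt(3))**2 = (-I*sqrt(3))**2 = -3)
p(L) = -5 + L (p(L) = (-2 + L) - 3 = -5 + L)
X(18) + p(-72) = 18 + (-5 - 72) = 18 - 77 = -59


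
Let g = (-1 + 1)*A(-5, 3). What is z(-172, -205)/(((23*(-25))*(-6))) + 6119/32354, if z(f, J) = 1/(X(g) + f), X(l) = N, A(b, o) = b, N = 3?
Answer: 891912649/4715999925 ≈ 0.18912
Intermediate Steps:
g = 0 (g = (-1 + 1)*(-5) = 0*(-5) = 0)
X(l) = 3
z(f, J) = 1/(3 + f)
z(-172, -205)/(((23*(-25))*(-6))) + 6119/32354 = 1/((3 - 172)*(((23*(-25))*(-6)))) + 6119/32354 = 1/((-169)*((-575*(-6)))) + 6119*(1/32354) = -1/169/3450 + 6119/32354 = -1/169*1/3450 + 6119/32354 = -1/583050 + 6119/32354 = 891912649/4715999925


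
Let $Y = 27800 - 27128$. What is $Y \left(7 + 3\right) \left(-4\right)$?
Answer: $-26880$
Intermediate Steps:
$Y = 672$ ($Y = 27800 - 27128 = 672$)
$Y \left(7 + 3\right) \left(-4\right) = 672 \left(7 + 3\right) \left(-4\right) = 672 \cdot 10 \left(-4\right) = 672 \left(-40\right) = -26880$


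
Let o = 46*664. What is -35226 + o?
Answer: -4682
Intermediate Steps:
o = 30544
-35226 + o = -35226 + 30544 = -4682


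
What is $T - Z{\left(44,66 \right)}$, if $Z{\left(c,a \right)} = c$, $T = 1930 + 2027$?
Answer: $3913$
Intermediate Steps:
$T = 3957$
$T - Z{\left(44,66 \right)} = 3957 - 44 = 3913$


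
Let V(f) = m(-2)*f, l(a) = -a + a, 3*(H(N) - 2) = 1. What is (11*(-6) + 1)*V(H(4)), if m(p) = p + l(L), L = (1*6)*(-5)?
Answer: 910/3 ≈ 303.33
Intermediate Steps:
L = -30 (L = 6*(-5) = -30)
H(N) = 7/3 (H(N) = 2 + (⅓)*1 = 2 + ⅓ = 7/3)
l(a) = 0
m(p) = p (m(p) = p + 0 = p)
V(f) = -2*f
(11*(-6) + 1)*V(H(4)) = (11*(-6) + 1)*(-2*7/3) = (-66 + 1)*(-14/3) = -65*(-14/3) = 910/3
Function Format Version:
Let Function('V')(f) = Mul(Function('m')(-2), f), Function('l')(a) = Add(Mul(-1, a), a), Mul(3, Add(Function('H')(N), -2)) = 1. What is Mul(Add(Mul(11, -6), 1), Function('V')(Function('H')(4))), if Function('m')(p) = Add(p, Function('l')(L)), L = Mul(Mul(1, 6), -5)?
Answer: Rational(910, 3) ≈ 303.33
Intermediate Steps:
L = -30 (L = Mul(6, -5) = -30)
Function('H')(N) = Rational(7, 3) (Function('H')(N) = Add(2, Mul(Rational(1, 3), 1)) = Add(2, Rational(1, 3)) = Rational(7, 3))
Function('l')(a) = 0
Function('m')(p) = p (Function('m')(p) = Add(p, 0) = p)
Function('V')(f) = Mul(-2, f)
Mul(Add(Mul(11, -6), 1), Function('V')(Function('H')(4))) = Mul(Add(Mul(11, -6), 1), Mul(-2, Rational(7, 3))) = Mul(Add(-66, 1), Rational(-14, 3)) = Mul(-65, Rational(-14, 3)) = Rational(910, 3)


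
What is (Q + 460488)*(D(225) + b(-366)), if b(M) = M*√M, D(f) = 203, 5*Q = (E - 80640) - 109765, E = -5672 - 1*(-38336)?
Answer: 435373897/5 - 784959834*I*√366/5 ≈ 8.7075e+7 - 3.0034e+9*I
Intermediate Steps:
E = 32664 (E = -5672 + 38336 = 32664)
Q = -157741/5 (Q = ((32664 - 80640) - 109765)/5 = (-47976 - 109765)/5 = (⅕)*(-157741) = -157741/5 ≈ -31548.)
b(M) = M^(3/2)
(Q + 460488)*(D(225) + b(-366)) = (-157741/5 + 460488)*(203 + (-366)^(3/2)) = 2144699*(203 - 366*I*√366)/5 = 435373897/5 - 784959834*I*√366/5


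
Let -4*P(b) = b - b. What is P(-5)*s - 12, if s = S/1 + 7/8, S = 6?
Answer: -12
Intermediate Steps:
s = 55/8 (s = 6/1 + 7/8 = 6*1 + 7*(⅛) = 6 + 7/8 = 55/8 ≈ 6.8750)
P(b) = 0 (P(b) = -(b - b)/4 = -¼*0 = 0)
P(-5)*s - 12 = 0*(55/8) - 12 = 0 - 12 = -12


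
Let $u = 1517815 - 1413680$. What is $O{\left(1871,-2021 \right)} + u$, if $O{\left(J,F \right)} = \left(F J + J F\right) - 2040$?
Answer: $-7460487$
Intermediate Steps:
$O{\left(J,F \right)} = -2040 + 2 F J$ ($O{\left(J,F \right)} = \left(F J + F J\right) - 2040 = 2 F J - 2040 = -2040 + 2 F J$)
$u = 104135$ ($u = 1517815 - 1413680 = 104135$)
$O{\left(1871,-2021 \right)} + u = \left(-2040 + 2 \left(-2021\right) 1871\right) + 104135 = \left(-2040 - 7562582\right) + 104135 = -7564622 + 104135 = -7460487$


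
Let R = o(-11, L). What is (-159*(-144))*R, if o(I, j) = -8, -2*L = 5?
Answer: -183168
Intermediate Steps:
L = -5/2 (L = -½*5 = -5/2 ≈ -2.5000)
R = -8
(-159*(-144))*R = -159*(-144)*(-8) = 22896*(-8) = -183168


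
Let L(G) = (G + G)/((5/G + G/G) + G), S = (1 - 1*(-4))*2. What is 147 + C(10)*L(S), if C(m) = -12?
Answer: 2901/23 ≈ 126.13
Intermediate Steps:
S = 10 (S = (1 + 4)*2 = 5*2 = 10)
L(G) = 2*G/(1 + G + 5/G) (L(G) = (2*G)/((5/G + 1) + G) = (2*G)/((1 + 5/G) + G) = (2*G)/(1 + G + 5/G) = 2*G/(1 + G + 5/G))
147 + C(10)*L(S) = 147 - 24*10**2/(5 + 10 + 10**2) = 147 - 24*100/(5 + 10 + 100) = 147 - 24*100/115 = 147 - 12*40/23 = 147 - 480/23 = 2901/23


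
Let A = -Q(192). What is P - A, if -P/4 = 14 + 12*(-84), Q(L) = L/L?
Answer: 3977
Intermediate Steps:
Q(L) = 1
P = 3976 (P = -4*(14 + 12*(-84)) = -4*(14 - 1008) = -4*(-994) = 3976)
A = -1 (A = -1*1 = -1)
P - A = 3976 - 1*(-1) = 3976 + 1 = 3977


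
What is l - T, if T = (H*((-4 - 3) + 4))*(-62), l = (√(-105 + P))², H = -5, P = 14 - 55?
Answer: 784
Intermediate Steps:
P = -41
l = -146 (l = (√(-105 - 41))² = (√(-146))² = (I*√146)² = -146)
T = -930 (T = -5*((-4 - 3) + 4)*(-62) = -5*(-7 + 4)*(-62) = -5*(-3)*(-62) = 15*(-62) = -930)
l - T = -146 - 1*(-930) = -146 + 930 = 784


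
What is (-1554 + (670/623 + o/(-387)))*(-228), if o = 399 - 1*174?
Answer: 9488646588/26789 ≈ 3.5420e+5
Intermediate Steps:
o = 225 (o = 399 - 174 = 225)
(-1554 + (670/623 + o/(-387)))*(-228) = (-1554 + (670/623 + 225/(-387)))*(-228) = (-1554 + (670*(1/623) + 225*(-1/387)))*(-228) = (-1554 + (670/623 - 25/43))*(-228) = (-1554 + 13235/26789)*(-228) = -41616871/26789*(-228) = 9488646588/26789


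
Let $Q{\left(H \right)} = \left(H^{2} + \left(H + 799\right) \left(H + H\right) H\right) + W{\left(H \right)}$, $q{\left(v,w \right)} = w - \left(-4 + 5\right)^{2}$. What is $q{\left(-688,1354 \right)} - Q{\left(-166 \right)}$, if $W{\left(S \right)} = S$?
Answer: $-34911933$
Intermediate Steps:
$q{\left(v,w \right)} = -1 + w$ ($q{\left(v,w \right)} = w - 1^{2} = w - 1 = -1 + w$)
$Q{\left(H \right)} = H + H^{2} + 2 H^{2} \left(799 + H\right)$ ($Q{\left(H \right)} = \left(H^{2} + \left(H + 799\right) \left(H + H\right) H\right) + H = \left(H^{2} + \left(799 + H\right) 2 H H\right) + H = \left(H^{2} + 2 H \left(799 + H\right) H\right) + H = \left(H^{2} + 2 H^{2} \left(799 + H\right)\right) + H = H + H^{2} + 2 H^{2} \left(799 + H\right)$)
$q{\left(-688,1354 \right)} - Q{\left(-166 \right)} = \left(-1 + 1354\right) - - 166 \left(1 + 2 \left(-166\right)^{2} + 1599 \left(-166\right)\right) = 1353 - - 166 \left(1 + 2 \cdot 27556 - 265434\right) = 1353 - - 166 \left(1 + 55112 - 265434\right) = 1353 - \left(-166\right) \left(-210321\right) = 1353 - 34913286 = -34911933$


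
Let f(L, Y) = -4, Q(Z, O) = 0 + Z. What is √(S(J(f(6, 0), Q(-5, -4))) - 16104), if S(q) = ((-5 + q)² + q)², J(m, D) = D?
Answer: I*√7079 ≈ 84.137*I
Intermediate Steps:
Q(Z, O) = Z
S(q) = (q + (-5 + q)²)²
√(S(J(f(6, 0), Q(-5, -4))) - 16104) = √((-5 + (-5 - 5)²)² - 16104) = √((-5 + (-10)²)² - 16104) = √((-5 + 100)² - 16104) = √(95² - 16104) = √(9025 - 16104) = √(-7079) = I*√7079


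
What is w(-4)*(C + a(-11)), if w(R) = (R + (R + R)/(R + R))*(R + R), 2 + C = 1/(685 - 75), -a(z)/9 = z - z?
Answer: -14628/305 ≈ -47.961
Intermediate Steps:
a(z) = 0 (a(z) = -9*(z - z) = -9*0 = 0)
C = -1219/610 (C = -2 + 1/(685 - 75) = -2 + 1/610 = -1219/610 ≈ -1.9984)
w(R) = 2*R*(1 + R) (w(R) = (R + (2*R)/((2*R)))*(2*R) = (R + (2*R)*(1/(2*R)))*(2*R) = (R + 1)*(2*R) = (1 + R)*(2*R) = 2*R*(1 + R))
w(-4)*(C + a(-11)) = (2*(-4)*(1 - 4))*(-1219/610 + 0) = (2*(-4)*(-3))*(-1219/610) = 24*(-1219/610) = -14628/305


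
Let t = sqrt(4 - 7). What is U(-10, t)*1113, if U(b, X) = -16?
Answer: -17808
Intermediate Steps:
t = I*sqrt(3) (t = sqrt(-3) = I*sqrt(3) ≈ 1.732*I)
U(-10, t)*1113 = -16*1113 = -17808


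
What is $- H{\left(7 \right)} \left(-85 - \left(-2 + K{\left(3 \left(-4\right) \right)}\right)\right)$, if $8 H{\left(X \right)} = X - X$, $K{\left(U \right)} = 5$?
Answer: $0$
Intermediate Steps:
$H{\left(X \right)} = 0$ ($H{\left(X \right)} = \frac{X - X}{8} = \frac{1}{8} \cdot 0 = 0$)
$- H{\left(7 \right)} \left(-85 - \left(-2 + K{\left(3 \left(-4\right) \right)}\right)\right) = \left(-1\right) 0 \left(-85 - \left(-2 + 5\right)\right) = 0 \left(-85 - 3\right) = 0 \left(-88\right) = 0$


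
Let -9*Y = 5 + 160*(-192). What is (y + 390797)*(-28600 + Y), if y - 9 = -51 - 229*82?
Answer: -84321606245/9 ≈ -9.3691e+9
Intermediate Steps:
Y = 30715/9 (Y = -(5 + 160*(-192))/9 = -(5 - 30720)/9 = -⅑*(-30715) = 30715/9 ≈ 3412.8)
y = -18820 (y = 9 + (-51 - 229*82) = 9 + (-51 - 18778) = 9 - 18829 = -18820)
(y + 390797)*(-28600 + Y) = (-18820 + 390797)*(-28600 + 30715/9) = 371977*(-226685/9) = -84321606245/9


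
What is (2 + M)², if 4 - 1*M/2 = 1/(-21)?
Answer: 44944/441 ≈ 101.91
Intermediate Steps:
M = 170/21 (M = 8 - 2/(-21) = 8 - 2*(-1/21) = 8 + 2/21 = 170/21 ≈ 8.0952)
(2 + M)² = (2 + 170/21)² = (212/21)² = 44944/441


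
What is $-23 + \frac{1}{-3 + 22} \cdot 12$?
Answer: $- \frac{425}{19} \approx -22.368$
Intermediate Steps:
$-23 + \frac{1}{-3 + 22} \cdot 12 = -23 + \frac{1}{19} \cdot 12 = -23 + \frac{12}{19} = - \frac{425}{19}$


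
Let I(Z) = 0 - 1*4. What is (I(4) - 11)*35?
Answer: -525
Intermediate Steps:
I(Z) = -4 (I(Z) = 0 - 4 = -4)
(I(4) - 11)*35 = (-4 - 11)*35 = -15*35 = -525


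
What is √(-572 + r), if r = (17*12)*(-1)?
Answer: 2*I*√194 ≈ 27.857*I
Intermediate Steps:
r = -204 (r = 204*(-1) = -204)
√(-572 + r) = √(-572 - 204) = √(-776) = 2*I*√194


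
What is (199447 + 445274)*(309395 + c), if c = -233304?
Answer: 49057465611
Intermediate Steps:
(199447 + 445274)*(309395 + c) = (199447 + 445274)*(309395 - 233304) = 644721*76091 = 49057465611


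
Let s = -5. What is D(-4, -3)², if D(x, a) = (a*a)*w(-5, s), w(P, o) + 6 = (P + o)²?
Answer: 715716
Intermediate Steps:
w(P, o) = -6 + (P + o)²
D(x, a) = 94*a² (D(x, a) = (a*a)*(-6 + (-5 - 5)²) = a²*(-6 + (-10)²) = a²*(-6 + 100) = a²*94 = 94*a²)
D(-4, -3)² = (94*(-3)²)² = (94*9)² = 846² = 715716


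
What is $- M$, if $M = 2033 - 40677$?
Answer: $38644$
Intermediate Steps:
$M = -38644$
$- M = \left(-1\right) \left(-38644\right) = 38644$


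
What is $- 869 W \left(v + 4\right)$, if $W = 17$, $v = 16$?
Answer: $-295460$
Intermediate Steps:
$- 869 W \left(v + 4\right) = - 869 \cdot 17 \left(16 + 4\right) = - 869 \cdot 17 \cdot 20 = \left(-869\right) 340 = -295460$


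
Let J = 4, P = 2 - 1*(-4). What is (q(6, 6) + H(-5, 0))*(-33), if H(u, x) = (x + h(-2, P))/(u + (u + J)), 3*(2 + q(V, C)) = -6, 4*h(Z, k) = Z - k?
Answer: 121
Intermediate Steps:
P = 6 (P = 2 + 4 = 6)
h(Z, k) = -k/4 + Z/4 (h(Z, k) = (Z - k)/4 = -k/4 + Z/4)
q(V, C) = -4 (q(V, C) = -2 + (⅓)*(-6) = -2 - 2 = -4)
H(u, x) = (-2 + x)/(4 + 2*u) (H(u, x) = (x + (-¼*6 + (¼)*(-2)))/(u + (u + 4)) = (x + (-3/2 - ½))/(u + (4 + u)) = (x - 2)/(4 + 2*u) = (-2 + x)/(4 + 2*u))
(q(6, 6) + H(-5, 0))*(-33) = (-4 + (-2 + 0)/(2*(2 - 5)))*(-33) = (-4 + (½)*(-2)/(-3))*(-33) = (-4 + (½)*(-⅓)*(-2))*(-33) = (-4 + ⅓)*(-33) = -11/3*(-33) = 121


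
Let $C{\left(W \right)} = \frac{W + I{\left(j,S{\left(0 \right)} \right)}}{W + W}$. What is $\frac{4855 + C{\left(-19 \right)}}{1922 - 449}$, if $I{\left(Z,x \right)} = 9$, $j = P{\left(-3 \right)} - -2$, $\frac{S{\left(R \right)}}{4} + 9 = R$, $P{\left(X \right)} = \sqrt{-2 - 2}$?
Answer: $\frac{30750}{9329} \approx 3.2962$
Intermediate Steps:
$P{\left(X \right)} = 2 i$ ($P{\left(X \right)} = \sqrt{-4} = 2 i$)
$S{\left(R \right)} = -36 + 4 R$
$j = 2 + 2 i$ ($j = 2 i - -2 = 2 i + 2 = 2 + 2 i \approx 2.0 + 2.0 i$)
$C{\left(W \right)} = \frac{9 + W}{2 W}$ ($C{\left(W \right)} = \frac{W + 9}{W + W} = \frac{9 + W}{2 W}$)
$\frac{4855 + C{\left(-19 \right)}}{1922 - 449} = \frac{4855 + \frac{9 - 19}{2 \left(-19\right)}}{1922 - 449} = \frac{4855 + \frac{1}{2} \left(- \frac{1}{19}\right) \left(-10\right)}{1473} = \left(4855 + \frac{5}{19}\right) \frac{1}{1473} = \frac{92250}{19} \cdot \frac{1}{1473} = \frac{30750}{9329}$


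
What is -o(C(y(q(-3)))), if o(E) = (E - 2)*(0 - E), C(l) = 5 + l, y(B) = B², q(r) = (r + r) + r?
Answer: 7224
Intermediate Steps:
q(r) = 3*r (q(r) = 2*r + r = 3*r)
o(E) = -E*(-2 + E) (o(E) = (-2 + E)*(-E) = -E*(-2 + E))
-o(C(y(q(-3)))) = -(5 + (3*(-3))²)*(2 - (5 + (3*(-3))²)) = -(5 + (-9)²)*(2 - (5 + (-9)²)) = -(5 + 81)*(2 - (5 + 81)) = -86*(2 - 1*86) = -86*(2 - 86) = -86*(-84) = -1*(-7224) = 7224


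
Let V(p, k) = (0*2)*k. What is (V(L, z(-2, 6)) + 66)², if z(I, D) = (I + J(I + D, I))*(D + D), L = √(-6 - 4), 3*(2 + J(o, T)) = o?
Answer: 4356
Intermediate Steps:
J(o, T) = -2 + o/3
L = I*√10 (L = √(-10) = I*√10 ≈ 3.1623*I)
z(I, D) = 2*D*(-2 + D/3 + 4*I/3) (z(I, D) = (I + (-2 + (I + D)/3))*(D + D) = (I + (-2 + (D + I)/3))*(2*D) = (I + (-2 + (D/3 + I/3)))*(2*D) = (I + (-2 + D/3 + I/3))*(2*D) = (-2 + D/3 + 4*I/3)*(2*D) = 2*D*(-2 + D/3 + 4*I/3))
V(p, k) = 0 (V(p, k) = 0*k = 0)
(V(L, z(-2, 6)) + 66)² = (0 + 66)² = 66² = 4356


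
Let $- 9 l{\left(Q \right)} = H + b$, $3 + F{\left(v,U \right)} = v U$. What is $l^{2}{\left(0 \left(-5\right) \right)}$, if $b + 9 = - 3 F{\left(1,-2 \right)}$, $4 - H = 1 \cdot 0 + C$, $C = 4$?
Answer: $\frac{4}{9} \approx 0.44444$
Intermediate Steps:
$F{\left(v,U \right)} = -3 + U v$ ($F{\left(v,U \right)} = -3 + v U = -3 + U v$)
$H = 0$ ($H = 4 - \left(1 \cdot 0 + 4\right) = 4 - \left(0 + 4\right) = 4 - 4 = 0$)
$b = 6$ ($b = -9 - 3 \left(-3 - 2\right) = -9 - -15 = -9 + 15 = 6$)
$l{\left(Q \right)} = - \frac{2}{3}$ ($l{\left(Q \right)} = - \frac{0 + 6}{9} = \left(- \frac{1}{9}\right) 6 = - \frac{2}{3}$)
$l^{2}{\left(0 \left(-5\right) \right)} = \left(- \frac{2}{3}\right)^{2} = \frac{4}{9}$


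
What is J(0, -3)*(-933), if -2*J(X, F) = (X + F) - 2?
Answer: -4665/2 ≈ -2332.5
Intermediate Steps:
J(X, F) = 1 - F/2 - X/2 (J(X, F) = -((X + F) - 2)/2 = -((F + X) - 2)/2 = -(-2 + F + X)/2 = 1 - F/2 - X/2)
J(0, -3)*(-933) = (1 - ½*(-3) - ½*0)*(-933) = (1 + 3/2 + 0)*(-933) = (5/2)*(-933) = -4665/2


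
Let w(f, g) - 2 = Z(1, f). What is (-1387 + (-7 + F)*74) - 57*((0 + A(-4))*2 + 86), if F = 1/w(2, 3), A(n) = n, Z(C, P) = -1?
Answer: -6277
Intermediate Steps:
w(f, g) = 1 (w(f, g) = 2 - 1 = 1)
F = 1 (F = 1/1 = 1)
(-1387 + (-7 + F)*74) - 57*((0 + A(-4))*2 + 86) = (-1387 + (-7 + 1)*74) - 57*((0 - 4)*2 + 86) = (-1387 - 6*74) - 57*(-4*2 + 86) = (-1387 - 444) - 57*(-8 + 86) = -1831 - 57*78 = -1831 - 4446 = -6277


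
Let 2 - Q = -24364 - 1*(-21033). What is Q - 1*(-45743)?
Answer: 49076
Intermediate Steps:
Q = 3333 (Q = 2 - (-24364 - 1*(-21033)) = 2 - (-24364 + 21033) = 2 - 1*(-3331) = 2 + 3331 = 3333)
Q - 1*(-45743) = 3333 - 1*(-45743) = 3333 + 45743 = 49076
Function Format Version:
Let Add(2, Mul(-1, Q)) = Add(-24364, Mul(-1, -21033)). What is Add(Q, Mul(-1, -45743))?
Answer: 49076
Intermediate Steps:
Q = 3333 (Q = Add(2, Mul(-1, Add(-24364, Mul(-1, -21033)))) = Add(2, Mul(-1, Add(-24364, 21033))) = Add(2, Mul(-1, -3331)) = Add(2, 3331) = 3333)
Add(Q, Mul(-1, -45743)) = Add(3333, Mul(-1, -45743)) = Add(3333, 45743) = 49076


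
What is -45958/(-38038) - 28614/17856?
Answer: -2028737/5145504 ≈ -0.39427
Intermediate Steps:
-45958/(-38038) - 28614/17856 = -45958*(-1/38038) - 28614*1/17856 = 2089/1729 - 4769/2976 = -2028737/5145504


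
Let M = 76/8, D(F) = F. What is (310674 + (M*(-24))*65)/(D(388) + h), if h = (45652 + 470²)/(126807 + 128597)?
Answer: 9445286877/12420413 ≈ 760.46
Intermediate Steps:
h = 66638/63851 (h = (45652 + 220900)/255404 = 266552*(1/255404) = 66638/63851 ≈ 1.0436)
M = 19/2 (M = 76*(⅛) = 19/2 ≈ 9.5000)
(310674 + (M*(-24))*65)/(D(388) + h) = (310674 + ((19/2)*(-24))*65)/(388 + 66638/63851) = (310674 - 228*65)/(24840826/63851) = (310674 - 14820)*(63851/24840826) = 295854*(63851/24840826) = 9445286877/12420413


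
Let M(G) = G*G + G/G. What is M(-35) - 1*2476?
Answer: -1250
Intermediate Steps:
M(G) = 1 + G**2 (M(G) = G**2 + 1 = 1 + G**2)
M(-35) - 1*2476 = (1 + (-35)**2) - 1*2476 = (1 + 1225) - 2476 = 1226 - 2476 = -1250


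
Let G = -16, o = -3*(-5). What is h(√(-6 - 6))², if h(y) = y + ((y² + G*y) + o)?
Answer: -2691 - 180*I*√3 ≈ -2691.0 - 311.77*I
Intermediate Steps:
o = 15
h(y) = 15 + y² - 15*y (h(y) = y + ((y² - 16*y) + 15) = y + (15 + y² - 16*y) = 15 + y² - 15*y)
h(√(-6 - 6))² = (15 + (√(-6 - 6))² - 15*√(-6 - 6))² = (15 + (√(-12))² - 30*I*√3)² = (15 + (2*I*√3)² - 30*I*√3)² = (15 - 12 - 30*I*√3)² = (3 - 30*I*√3)²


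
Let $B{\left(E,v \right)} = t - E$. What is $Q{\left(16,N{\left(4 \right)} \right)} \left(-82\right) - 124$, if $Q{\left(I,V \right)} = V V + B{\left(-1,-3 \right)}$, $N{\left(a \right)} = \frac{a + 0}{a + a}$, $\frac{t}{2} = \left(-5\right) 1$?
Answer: $\frac{1187}{2} \approx 593.5$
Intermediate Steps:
$t = -10$ ($t = 2 \left(\left(-5\right) 1\right) = 2 \left(-5\right) = -10$)
$N{\left(a \right)} = \frac{1}{2}$ ($N{\left(a \right)} = \frac{a}{2 a} = a \frac{1}{2 a} = \frac{1}{2}$)
$B{\left(E,v \right)} = -10 - E$
$Q{\left(I,V \right)} = -9 + V^{2}$ ($Q{\left(I,V \right)} = V V - 9 = V^{2} + \left(-10 + 1\right) = V^{2} - 9 = -9 + V^{2}$)
$Q{\left(16,N{\left(4 \right)} \right)} \left(-82\right) - 124 = \left(-9 + \left(\frac{1}{2}\right)^{2}\right) \left(-82\right) - 124 = \left(-9 + \frac{1}{4}\right) \left(-82\right) - 124 = \left(- \frac{35}{4}\right) \left(-82\right) - 124 = \frac{1435}{2} - 124 = \frac{1187}{2}$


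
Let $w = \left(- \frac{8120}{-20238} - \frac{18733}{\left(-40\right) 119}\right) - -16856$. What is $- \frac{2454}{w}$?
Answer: $- \frac{118200443760}{812102397467} \approx -0.14555$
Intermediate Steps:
$w = \frac{812102397467}{48166440}$ ($w = \left(\left(-8120\right) \left(- \frac{1}{20238}\right) - \frac{18733}{-4760}\right) + 16856 = \left(\frac{4060}{10119} - - \frac{18733}{4760}\right) + 16856 = \left(\frac{4060}{10119} + \frac{18733}{4760}\right) + 16856 = \frac{208884827}{48166440} + 16856 = \frac{812102397467}{48166440} \approx 16860.0$)
$- \frac{2454}{w} = - \frac{2454}{\frac{812102397467}{48166440}} = \left(-2454\right) \frac{48166440}{812102397467} = - \frac{118200443760}{812102397467}$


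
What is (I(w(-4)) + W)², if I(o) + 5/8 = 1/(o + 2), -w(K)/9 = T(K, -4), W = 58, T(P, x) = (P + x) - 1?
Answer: 1451991025/440896 ≈ 3293.3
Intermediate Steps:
T(P, x) = -1 + P + x
w(K) = 45 - 9*K (w(K) = -9*(-1 + K - 4) = -9*(-5 + K) = 45 - 9*K)
I(o) = -5/8 + 1/(2 + o) (I(o) = -5/8 + 1/(o + 2) = -5/8 + 1/(2 + o))
(I(w(-4)) + W)² = ((-2 - 5*(45 - 9*(-4)))/(8*(2 + (45 - 9*(-4)))) + 58)² = ((-2 - 5*(45 + 36))/(8*(2 + (45 + 36))) + 58)² = ((-2 - 5*81)/(8*(2 + 81)) + 58)² = ((⅛)*(-2 - 405)/83 + 58)² = ((⅛)*(1/83)*(-407) + 58)² = (-407/664 + 58)² = (38105/664)² = 1451991025/440896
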